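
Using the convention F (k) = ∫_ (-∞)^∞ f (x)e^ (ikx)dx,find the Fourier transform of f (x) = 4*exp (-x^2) 4*sqrt (pi)*exp (-k^2/4)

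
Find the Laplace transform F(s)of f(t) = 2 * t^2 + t 4/s^3 + s^(-2)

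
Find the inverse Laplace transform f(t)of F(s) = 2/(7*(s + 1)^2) 2*t*exp(-t)/7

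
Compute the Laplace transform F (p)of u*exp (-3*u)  (p + 3)^ (-2)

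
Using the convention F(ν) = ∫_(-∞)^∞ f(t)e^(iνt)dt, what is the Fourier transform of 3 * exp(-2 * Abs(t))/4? 3/(ν^2+4)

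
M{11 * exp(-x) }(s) 11 * gamma(s) 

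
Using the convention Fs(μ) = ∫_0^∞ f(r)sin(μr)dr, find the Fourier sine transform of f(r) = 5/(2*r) 5*pi/4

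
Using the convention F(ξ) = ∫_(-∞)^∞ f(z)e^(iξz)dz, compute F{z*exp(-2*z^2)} sqrt(2)*I*sqrt(pi)*ξ*exp(-ξ^2/8)/8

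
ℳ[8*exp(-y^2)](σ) 4*gamma(σ/2)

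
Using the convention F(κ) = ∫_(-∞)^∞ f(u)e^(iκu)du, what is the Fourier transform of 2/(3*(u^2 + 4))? pi*exp(-2*Abs(κ))/3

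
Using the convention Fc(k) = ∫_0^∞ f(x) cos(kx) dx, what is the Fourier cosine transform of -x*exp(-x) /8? (k^2 - 1) /(8*(k^2 + 1) ^2) 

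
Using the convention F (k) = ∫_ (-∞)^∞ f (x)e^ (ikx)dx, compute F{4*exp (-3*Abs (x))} 24/ (k^2 + 9)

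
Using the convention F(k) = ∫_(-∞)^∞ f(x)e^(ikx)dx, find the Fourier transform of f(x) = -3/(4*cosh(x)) -3*pi/(4*cosh(pi*k/2))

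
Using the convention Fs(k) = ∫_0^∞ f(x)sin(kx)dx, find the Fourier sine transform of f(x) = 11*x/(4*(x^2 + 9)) 11*pi*exp(-3*k)/8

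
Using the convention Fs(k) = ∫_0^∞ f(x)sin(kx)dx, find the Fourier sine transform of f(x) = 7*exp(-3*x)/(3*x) 7*atan(k/3)/3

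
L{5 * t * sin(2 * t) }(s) 20 * s/(s^2 + 4) ^2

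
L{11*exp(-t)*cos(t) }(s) 11*(s + 1) /((s + 1) ^2 + 1) 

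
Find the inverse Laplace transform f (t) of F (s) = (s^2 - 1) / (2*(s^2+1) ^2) t*cos (t) /2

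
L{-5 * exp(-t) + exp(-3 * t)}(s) 1/(s + 3) - 5/(s + 1)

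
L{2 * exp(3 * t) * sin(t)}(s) 2/((s - 3)^2 + 1)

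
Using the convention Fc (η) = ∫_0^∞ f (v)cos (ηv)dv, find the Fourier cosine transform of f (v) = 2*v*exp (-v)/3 2*(1 - η^2)/ (3*(η^2 + 1)^2)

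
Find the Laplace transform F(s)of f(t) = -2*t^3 -12/s^4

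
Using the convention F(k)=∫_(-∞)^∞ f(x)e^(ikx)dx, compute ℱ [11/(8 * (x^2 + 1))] 11 * pi * exp(-Abs(k))/8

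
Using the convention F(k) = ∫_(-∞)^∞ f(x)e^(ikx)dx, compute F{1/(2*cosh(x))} pi/(2*cosh(pi*k/2))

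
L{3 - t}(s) 3/s - 1/s^2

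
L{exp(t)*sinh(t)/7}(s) 1/(7*s*(s - 2))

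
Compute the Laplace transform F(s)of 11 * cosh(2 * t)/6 11 * s/(6 * (s^2 - 4))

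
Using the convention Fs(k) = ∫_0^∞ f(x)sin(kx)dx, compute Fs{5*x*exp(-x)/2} 5*k/(k^2 + 1)^2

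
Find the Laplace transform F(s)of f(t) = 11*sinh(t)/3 11/(3*(s^2 - 1))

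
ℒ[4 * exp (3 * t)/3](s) 4/ (3 * (s - 3))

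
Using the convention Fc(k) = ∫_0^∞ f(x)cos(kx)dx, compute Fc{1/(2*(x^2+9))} pi*exp(-3*k)/12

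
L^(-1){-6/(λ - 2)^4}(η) -η^3*exp(2*η)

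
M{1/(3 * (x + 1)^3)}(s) pi * (s - 2) * (s - 1)/(6 * sin(pi * s))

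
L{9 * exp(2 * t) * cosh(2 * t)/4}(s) 9 * (s - 2)/(4 * s * (s - 4))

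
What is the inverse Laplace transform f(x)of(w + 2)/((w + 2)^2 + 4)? exp(-2*x)*cos(2*x)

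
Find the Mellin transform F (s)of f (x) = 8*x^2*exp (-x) 8*gamma (s + 2)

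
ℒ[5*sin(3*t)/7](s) 15/(7*(s^2 + 9))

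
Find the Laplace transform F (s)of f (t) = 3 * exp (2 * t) 3/ (s - 2)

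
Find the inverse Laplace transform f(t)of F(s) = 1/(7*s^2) t/7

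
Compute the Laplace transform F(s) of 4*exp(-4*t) 4/(s + 4) 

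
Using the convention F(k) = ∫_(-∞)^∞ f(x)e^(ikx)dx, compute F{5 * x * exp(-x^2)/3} 5 * I * sqrt(pi) * k * exp(-k^2/4)/6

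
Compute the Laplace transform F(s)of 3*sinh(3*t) 9/(s^2 - 9)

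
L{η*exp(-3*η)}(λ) (λ + 3)^(-2)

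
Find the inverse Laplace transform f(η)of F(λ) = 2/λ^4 η^3/3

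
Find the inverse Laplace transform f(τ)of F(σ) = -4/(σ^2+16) -sin(4*τ)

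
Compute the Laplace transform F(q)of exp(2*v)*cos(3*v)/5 (q - 2)/(5*((q - 2)^2 + 9))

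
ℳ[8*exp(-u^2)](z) 4*gamma(z/2)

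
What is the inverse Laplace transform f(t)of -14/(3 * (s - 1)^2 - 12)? -7 * exp(t) * sinh(2 * t)/3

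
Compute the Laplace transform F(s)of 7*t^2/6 7/(3*s^3)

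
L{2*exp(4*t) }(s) 2/(s - 4) 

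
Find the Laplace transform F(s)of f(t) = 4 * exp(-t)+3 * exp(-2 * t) 4/(s+1)+3/(s+2)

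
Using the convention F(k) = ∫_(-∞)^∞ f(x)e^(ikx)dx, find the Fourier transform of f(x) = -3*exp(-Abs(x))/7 -6/(7*k^2+7)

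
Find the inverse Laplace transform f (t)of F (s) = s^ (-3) t^2/2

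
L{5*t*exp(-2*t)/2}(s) 5/(2*(s + 2)^2)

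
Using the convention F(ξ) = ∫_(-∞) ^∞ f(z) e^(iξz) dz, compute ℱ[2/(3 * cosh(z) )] 2 * pi/(3 * cosh(pi * ξ/2) ) 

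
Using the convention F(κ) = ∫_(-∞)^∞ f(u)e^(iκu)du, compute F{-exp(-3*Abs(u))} -6/(κ^2 + 9)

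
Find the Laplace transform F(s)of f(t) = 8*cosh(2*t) 8*s/(s^2 - 4)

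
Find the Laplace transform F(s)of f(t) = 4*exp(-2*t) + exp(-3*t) 4/(s + 2) + 1/(s + 3)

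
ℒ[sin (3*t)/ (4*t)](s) atan (3/s)/4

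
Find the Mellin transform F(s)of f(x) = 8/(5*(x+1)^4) 4*gamma(s)*gamma(4 - s)/15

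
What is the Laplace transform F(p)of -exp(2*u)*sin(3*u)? -3/((p - 2)^2+9)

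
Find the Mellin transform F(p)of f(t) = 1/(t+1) pi * csc(pi * p)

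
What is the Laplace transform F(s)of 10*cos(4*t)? 10*s/(s^2+16)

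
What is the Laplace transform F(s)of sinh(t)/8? 1/(8*(s^2-1))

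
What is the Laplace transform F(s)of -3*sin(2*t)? -6/(s^2 + 4)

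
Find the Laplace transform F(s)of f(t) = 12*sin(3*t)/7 36/(7*(s^2+9))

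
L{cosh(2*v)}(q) q/(q^2 - 4)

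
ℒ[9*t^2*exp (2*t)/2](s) 9/ (s - 2)^3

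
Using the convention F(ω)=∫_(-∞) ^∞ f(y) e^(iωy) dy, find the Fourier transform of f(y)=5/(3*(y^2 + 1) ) 5*pi*exp(-Abs(ω) ) /3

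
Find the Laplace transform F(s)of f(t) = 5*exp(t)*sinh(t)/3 5/(3*s*(s - 2))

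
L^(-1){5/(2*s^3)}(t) 5*t^2/4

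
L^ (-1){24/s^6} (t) t^5/5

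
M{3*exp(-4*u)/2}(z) 3*gamma(z)/(2*2^(2*z))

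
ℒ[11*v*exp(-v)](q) 11/(q+1)^2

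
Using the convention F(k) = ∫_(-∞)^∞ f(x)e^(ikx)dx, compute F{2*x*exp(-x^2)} I*sqrt(pi)*k*exp(-k^2/4)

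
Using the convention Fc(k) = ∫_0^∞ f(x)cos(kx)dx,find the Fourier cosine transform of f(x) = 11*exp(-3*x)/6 11/(2*(k^2 + 9))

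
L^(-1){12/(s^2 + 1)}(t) 12*sin(t)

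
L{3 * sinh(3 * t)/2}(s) 9/(2 * (s^2 - 9))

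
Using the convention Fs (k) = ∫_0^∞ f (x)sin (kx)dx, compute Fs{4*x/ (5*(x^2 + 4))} 2*pi*exp (-2*k)/5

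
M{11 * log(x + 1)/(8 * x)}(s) -11 * pi * csc(pi * s)/(8 * s - 8)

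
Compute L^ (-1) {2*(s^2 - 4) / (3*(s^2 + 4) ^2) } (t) 2*t*cos (2*t) /3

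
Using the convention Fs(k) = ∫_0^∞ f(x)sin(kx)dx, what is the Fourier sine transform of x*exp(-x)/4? k/(2*(k^2+1)^2)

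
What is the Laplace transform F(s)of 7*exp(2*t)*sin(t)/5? 7/(5*((s - 2)^2 + 1))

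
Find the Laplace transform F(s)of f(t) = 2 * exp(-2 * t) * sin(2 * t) 4/((s + 2)^2 + 4)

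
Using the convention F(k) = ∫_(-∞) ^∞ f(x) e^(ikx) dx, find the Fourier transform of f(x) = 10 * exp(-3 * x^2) 10 * sqrt(3) * sqrt(pi) * exp(-k^2/12) /3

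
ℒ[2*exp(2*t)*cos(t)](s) 2*(s - 2)/((s - 2)^2 + 1)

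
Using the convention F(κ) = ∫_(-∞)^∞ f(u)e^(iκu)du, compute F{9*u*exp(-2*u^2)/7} 9*sqrt(2)*I*sqrt(pi)*κ*exp(-κ^2/8)/56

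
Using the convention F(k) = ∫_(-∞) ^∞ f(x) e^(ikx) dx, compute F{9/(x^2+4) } 9*pi*exp(-2*Abs(k) ) /2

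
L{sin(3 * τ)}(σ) 3/(σ^2 + 9)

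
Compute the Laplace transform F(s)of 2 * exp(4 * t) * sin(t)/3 2/(3 * ((s - 4)^2 + 1))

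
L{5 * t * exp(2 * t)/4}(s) 5/(4 * (s - 2)^2)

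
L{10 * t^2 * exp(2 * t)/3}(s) 20/(3 * (s - 2)^3)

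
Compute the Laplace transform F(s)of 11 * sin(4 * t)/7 44/(7 * (s^2 + 16))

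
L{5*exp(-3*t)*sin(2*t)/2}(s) 5/((s + 3)^2 + 4)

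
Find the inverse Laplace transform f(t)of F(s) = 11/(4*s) 11/4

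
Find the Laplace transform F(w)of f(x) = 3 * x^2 6/w^3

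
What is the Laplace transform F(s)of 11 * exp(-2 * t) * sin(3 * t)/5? 33/(5 * ((s + 2)^2 + 9))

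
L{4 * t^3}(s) 24/s^4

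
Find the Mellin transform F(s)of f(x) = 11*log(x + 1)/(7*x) -11*pi*csc(pi*s)/(7*s - 7)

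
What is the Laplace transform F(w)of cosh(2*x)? w/(w^2-4)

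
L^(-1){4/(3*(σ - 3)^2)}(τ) 4*τ*exp(3*τ)/3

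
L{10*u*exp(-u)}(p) 10/(p+1)^2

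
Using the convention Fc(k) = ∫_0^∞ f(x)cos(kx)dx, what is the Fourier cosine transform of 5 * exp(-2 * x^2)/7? 5 * sqrt(2) * sqrt(pi) * exp(-k^2/8)/28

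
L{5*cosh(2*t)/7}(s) 5*s/(7*(s^2 - 4))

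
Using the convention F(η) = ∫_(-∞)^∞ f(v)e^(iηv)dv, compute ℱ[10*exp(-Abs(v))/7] 20/(7*(η^2 + 1))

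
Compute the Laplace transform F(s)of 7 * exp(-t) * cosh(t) 7 * (s + 1)/(s * (s + 2))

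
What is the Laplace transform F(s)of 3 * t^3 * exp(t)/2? 9/(s - 1)^4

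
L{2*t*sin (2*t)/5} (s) 8*s/ (5*(s^2 + 4)^2)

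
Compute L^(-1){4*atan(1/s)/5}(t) 4*sin(t)/(5*t)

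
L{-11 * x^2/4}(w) -11/(2 * w^3)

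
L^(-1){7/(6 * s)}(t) 7/6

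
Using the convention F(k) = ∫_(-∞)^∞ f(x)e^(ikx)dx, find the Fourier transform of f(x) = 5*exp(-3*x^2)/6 5*sqrt(3)*sqrt(pi)*exp(-k^2/12)/18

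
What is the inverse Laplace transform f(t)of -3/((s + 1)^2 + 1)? -3*exp(-t)*sin(t)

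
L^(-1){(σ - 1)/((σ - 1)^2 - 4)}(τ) exp(τ) * cosh(2 * τ)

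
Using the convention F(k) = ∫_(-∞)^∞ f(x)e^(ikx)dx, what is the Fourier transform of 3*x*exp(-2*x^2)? 3*sqrt(2)*I*sqrt(pi)*k*exp(-k^2/8)/8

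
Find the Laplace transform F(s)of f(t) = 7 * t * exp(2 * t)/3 7/(3 * (s - 2)^2)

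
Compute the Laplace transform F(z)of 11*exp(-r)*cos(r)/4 11*(z+1)/(4*((z+1)^2+1))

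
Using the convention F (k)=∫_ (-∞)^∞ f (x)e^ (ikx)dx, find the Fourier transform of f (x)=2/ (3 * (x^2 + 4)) pi * exp (-2 * Abs (k))/3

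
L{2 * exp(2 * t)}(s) 2/(s - 2)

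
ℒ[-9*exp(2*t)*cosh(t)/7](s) 9*(2 - s)/(7*((s - 2)^2-1))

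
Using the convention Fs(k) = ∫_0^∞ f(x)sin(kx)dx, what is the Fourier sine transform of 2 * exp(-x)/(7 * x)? 2 * atan(k)/7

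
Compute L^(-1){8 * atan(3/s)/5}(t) 8 * sin(3 * t)/(5 * t)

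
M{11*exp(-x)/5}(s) 11*gamma(s)/5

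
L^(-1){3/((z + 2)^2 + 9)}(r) exp(-2 * r) * sin(3 * r)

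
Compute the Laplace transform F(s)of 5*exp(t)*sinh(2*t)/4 5/(2*((s - 1)^2 - 4))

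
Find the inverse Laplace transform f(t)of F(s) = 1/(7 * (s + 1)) exp(-t)/7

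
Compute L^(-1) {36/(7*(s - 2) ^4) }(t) 6*t^3*exp(2*t) /7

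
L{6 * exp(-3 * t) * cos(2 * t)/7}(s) 6 * (s + 3)/(7 * ((s + 3)^2 + 4))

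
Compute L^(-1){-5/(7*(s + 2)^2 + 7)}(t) -5*exp(-2*t)*sin(t)/7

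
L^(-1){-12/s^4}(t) -2*t^3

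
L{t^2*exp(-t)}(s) 2/(s + 1)^3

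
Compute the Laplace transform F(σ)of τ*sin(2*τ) 4*σ/(σ^2+4)^2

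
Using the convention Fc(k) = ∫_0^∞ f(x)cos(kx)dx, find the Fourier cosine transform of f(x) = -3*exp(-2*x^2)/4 -3*sqrt(2)*sqrt(pi)*exp(-k^2/8)/16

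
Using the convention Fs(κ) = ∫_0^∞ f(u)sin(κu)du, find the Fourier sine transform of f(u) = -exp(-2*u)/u -atan(κ/2)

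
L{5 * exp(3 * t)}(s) 5/(s - 3)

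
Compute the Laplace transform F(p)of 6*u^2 12/p^3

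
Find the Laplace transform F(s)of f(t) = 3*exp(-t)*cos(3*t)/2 3*(s + 1)/(2*((s + 1)^2 + 9))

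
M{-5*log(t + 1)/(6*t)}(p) 5*pi*csc(pi*p)/(6*(p - 1))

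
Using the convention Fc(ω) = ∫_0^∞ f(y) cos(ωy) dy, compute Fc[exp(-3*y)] 3/(ω^2 + 9) 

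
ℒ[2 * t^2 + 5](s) 5/s + 4/s^3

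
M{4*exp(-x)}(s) 4*gamma(s)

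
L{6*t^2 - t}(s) 12/s^3 - 1/s^2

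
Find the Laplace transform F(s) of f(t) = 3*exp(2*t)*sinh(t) 3/((s - 2) ^2 - 1) 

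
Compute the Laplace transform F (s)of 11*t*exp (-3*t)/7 11/ (7*(s + 3)^2)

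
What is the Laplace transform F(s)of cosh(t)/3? s/(3*(s^2 - 1))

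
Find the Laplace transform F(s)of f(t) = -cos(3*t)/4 -s/(4*s^2+36)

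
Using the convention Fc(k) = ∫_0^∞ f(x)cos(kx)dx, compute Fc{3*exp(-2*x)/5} 6/(5*(k^2+4))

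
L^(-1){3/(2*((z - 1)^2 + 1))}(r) 3*exp(r)*sin(r)/2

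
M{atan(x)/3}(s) -pi * sec(pi * s/2)/(6 * s)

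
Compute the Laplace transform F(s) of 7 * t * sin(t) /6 7 * s/(3 * (s^2 + 1) ^2) 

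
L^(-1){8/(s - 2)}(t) 8*exp(2*t)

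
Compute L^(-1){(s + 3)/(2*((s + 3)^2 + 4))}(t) exp(-3*t)*cos(2*t)/2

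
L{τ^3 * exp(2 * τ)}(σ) 6/(σ - 2)^4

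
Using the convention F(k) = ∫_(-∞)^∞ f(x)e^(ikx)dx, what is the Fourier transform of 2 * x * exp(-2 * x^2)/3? sqrt(2) * I * sqrt(pi) * k * exp(-k^2/8)/12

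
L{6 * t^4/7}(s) 144/(7 * s^5)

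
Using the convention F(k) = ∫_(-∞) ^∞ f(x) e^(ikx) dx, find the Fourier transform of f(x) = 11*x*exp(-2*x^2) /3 11*sqrt(2)*I*sqrt(pi)*k*exp(-k^2/8) /24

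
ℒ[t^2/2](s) s^(-3)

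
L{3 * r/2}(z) 3/(2 * z^2)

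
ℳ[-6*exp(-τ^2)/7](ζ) -3*gamma(ζ/2)/7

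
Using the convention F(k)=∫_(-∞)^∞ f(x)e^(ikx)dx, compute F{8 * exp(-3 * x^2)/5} 8 * sqrt(3) * sqrt(pi) * exp(-k^2/12)/15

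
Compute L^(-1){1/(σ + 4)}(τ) exp(-4*τ)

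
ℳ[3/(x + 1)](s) 3*pi*csc(pi*s)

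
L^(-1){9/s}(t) 9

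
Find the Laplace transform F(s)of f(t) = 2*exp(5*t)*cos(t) 2*(s - 5)/((s - 5)^2 + 1)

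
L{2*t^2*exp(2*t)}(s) 4/(s - 2)^3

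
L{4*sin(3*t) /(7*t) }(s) 4*atan(3/s) /7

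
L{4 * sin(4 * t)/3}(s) 16/(3 * (s^2 + 16))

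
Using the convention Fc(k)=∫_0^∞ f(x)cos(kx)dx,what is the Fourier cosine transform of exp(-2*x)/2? 1/(k^2+4)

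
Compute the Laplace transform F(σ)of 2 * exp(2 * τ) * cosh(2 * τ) 2 * (σ - 2)/(σ * (σ - 4))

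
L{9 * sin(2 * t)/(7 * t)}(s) 9 * atan(2/s)/7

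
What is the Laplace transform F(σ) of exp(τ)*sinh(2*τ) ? 2/((σ - 1) ^2-4) 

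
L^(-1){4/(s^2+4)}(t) 2*sin(2*t)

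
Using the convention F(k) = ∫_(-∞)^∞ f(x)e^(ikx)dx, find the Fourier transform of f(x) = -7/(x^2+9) -7 * pi * exp(-3 * Abs(k))/3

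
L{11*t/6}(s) 11/(6*s^2)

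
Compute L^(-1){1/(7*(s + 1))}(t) exp(-t)/7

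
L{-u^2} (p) -2/p^3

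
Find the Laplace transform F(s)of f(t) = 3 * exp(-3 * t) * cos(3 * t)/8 3 * (s + 3)/(8 * ((s + 3)^2 + 9))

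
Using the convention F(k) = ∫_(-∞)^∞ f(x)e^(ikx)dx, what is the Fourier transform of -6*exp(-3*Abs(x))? -36/(k^2 + 9)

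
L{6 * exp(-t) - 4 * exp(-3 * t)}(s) 6/(s + 1) - 4/(s + 3)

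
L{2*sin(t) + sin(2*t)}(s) 2/(s^2 + 1) + 2/(s^2 + 4)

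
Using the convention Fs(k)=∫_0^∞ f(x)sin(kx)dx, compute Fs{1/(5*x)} pi/10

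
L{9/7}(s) 9/(7 * s)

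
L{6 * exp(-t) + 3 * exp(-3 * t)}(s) 6/(s + 1) + 3/(s + 3)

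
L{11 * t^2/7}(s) 22/(7 * s^3)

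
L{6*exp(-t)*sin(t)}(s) 6/((s + 1)^2 + 1)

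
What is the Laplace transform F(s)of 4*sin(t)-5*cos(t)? 4/(s^2 + 1)-5*s/(s^2 + 1)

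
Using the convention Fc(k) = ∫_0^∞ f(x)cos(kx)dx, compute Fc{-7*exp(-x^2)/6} -7*sqrt(pi)*exp(-k^2/4)/12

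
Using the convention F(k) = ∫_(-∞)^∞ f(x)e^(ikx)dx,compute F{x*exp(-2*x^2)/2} sqrt(2)*I*sqrt(pi)*k*exp(-k^2/8)/16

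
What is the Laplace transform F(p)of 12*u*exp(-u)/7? 12/(7*(p + 1)^2)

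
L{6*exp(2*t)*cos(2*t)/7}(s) 6*(s - 2)/(7*((s - 2)^2 + 4))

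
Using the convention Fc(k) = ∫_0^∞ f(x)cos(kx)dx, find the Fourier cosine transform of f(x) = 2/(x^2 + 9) pi*exp(-3*k)/3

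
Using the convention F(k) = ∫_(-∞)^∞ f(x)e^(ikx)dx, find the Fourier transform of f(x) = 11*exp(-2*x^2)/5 11*sqrt(2)*sqrt(pi)*exp(-k^2/8)/10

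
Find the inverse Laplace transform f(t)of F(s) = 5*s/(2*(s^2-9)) 5*cosh(3*t)/2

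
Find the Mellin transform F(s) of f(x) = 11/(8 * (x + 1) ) 11 * pi * csc(pi * s) /8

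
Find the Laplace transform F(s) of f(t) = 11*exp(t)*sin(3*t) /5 33/(5*((s - 1) ^2 + 9) ) 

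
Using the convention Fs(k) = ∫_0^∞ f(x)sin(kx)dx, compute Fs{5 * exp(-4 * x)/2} 5 * k/(2 * (k^2+16))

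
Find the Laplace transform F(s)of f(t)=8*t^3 48/s^4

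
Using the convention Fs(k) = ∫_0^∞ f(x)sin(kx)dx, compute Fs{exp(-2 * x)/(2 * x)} atan(k/2)/2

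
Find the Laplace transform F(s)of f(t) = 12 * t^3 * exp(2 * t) 72/(s - 2)^4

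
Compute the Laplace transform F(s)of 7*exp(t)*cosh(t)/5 7*(s - 1)/(5*s*(s - 2))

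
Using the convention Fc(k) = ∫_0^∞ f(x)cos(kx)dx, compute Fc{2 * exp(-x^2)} sqrt(pi) * exp(-k^2/4)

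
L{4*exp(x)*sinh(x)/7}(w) 4/(7*w*(w - 2))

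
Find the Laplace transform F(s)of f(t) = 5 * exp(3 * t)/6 5/(6 * (s - 3))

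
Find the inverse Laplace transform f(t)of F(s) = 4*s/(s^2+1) 4*cos(t)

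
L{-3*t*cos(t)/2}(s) 3*(1 - s^2)/(2*(s^2 + 1)^2)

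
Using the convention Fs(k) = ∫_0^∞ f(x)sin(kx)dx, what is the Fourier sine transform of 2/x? pi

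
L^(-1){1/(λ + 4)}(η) exp(-4*η)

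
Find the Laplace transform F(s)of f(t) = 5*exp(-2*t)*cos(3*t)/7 5*(s+2)/(7*((s+2)^2+9))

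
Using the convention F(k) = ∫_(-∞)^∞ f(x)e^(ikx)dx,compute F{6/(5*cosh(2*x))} 3*pi/(5*cosh(pi*k/4))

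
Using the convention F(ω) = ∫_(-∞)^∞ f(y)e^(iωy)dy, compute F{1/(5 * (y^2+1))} pi * exp(-Abs(ω))/5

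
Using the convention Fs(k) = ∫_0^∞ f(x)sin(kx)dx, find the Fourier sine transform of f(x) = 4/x 2 * pi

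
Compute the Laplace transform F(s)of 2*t 2/s^2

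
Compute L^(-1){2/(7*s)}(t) 2/7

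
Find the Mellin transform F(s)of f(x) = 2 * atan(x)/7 -pi * sec(pi * s/2)/(7 * s)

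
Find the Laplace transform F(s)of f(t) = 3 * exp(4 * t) 3/(s - 4)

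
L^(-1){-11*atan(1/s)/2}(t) -11*sin(t)/(2*t)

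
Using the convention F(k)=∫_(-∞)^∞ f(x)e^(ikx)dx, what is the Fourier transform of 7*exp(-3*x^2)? 7*sqrt(3)*sqrt(pi)*exp(-k^2/12)/3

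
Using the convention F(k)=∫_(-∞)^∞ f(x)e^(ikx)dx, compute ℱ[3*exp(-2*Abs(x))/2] 6/(k^2 + 4)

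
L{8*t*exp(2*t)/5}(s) 8/(5*(s - 2)^2)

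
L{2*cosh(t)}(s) 2*s/(s^2-1)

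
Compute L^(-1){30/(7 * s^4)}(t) 5 * t^3/7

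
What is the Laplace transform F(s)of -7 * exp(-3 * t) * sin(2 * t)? -14/((s+3)^2+4)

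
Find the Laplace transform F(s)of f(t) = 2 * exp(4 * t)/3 2/(3 * (s - 4))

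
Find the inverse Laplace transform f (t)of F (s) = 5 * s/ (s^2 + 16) 5 * cos (4 * t)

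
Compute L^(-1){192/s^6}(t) 8*t^5/5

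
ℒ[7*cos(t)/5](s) 7*s/(5*(s^2 + 1))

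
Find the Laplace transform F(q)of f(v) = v q^(-2)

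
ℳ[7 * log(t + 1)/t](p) -7 * pi * csc(pi * p)/(p - 1)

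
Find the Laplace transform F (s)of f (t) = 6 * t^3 36/s^4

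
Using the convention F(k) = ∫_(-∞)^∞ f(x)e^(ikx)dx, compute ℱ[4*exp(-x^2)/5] 4*sqrt(pi)*exp(-k^2/4)/5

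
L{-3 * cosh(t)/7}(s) -3 * s/(7 * s^2 - 7)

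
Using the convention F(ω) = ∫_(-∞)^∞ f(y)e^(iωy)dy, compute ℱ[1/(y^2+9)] pi*exp(-3*Abs(ω))/3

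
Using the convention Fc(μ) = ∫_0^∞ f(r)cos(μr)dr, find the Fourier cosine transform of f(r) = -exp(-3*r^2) -sqrt(3)*sqrt(pi)*exp(-μ^2/12)/6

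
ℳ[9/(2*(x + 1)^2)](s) -9*pi*(s - 1)/(2*sin(pi*s))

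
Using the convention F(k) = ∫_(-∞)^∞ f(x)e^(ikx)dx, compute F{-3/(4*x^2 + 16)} -3*pi*exp(-2*Abs(k))/8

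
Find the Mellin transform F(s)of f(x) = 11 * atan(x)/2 -11 * pi * sec(pi * s/2)/(4 * s)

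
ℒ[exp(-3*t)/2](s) 1/(2*(s+3))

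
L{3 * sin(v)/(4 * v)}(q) 3 * atan(1/q)/4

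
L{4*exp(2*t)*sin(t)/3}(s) 4/(3*((s - 2)^2 + 1))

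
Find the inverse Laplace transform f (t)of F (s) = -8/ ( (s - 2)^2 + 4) -4*exp (2*t)*sin (2*t)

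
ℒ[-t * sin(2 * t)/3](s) -4 * s/(3 * (s^2 + 4)^2)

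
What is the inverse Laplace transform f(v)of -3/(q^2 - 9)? -sinh(3 * v)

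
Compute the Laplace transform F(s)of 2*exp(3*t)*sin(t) 2/((s - 3)^2 + 1)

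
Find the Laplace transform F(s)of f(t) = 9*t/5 9/(5*s^2)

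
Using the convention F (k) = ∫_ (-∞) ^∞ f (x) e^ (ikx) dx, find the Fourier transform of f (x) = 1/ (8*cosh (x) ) pi/ (8*cosh (pi*k/2) ) 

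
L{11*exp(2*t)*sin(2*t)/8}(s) 11/(4*((s - 2)^2 + 4))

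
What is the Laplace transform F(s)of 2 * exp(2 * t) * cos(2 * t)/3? 2 * (s - 2)/(3 * ((s - 2)^2 + 4))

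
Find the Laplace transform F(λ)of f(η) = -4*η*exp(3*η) -4/(λ - 3)^2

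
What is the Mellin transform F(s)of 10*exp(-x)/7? 10*gamma(s)/7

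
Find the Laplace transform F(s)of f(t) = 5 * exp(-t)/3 5/(3 * (s + 1))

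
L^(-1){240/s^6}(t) 2*t^5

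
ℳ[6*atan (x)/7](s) -3*pi*sec (pi*s/2)/ (7*s)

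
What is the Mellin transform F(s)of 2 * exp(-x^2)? gamma(s/2)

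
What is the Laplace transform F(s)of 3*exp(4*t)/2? 3/(2*(s - 4))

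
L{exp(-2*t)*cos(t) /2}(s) (s + 2) /(2*((s + 2) ^2 + 1) ) 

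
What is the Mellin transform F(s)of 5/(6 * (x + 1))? 5 * pi * csc(pi * s)/6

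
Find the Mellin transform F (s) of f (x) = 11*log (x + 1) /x -11*pi*csc (pi*s) / (s - 1) 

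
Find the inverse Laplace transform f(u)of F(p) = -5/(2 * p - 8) -5 * exp(4 * u)/2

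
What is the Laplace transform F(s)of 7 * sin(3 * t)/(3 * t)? 7 * atan(3/s)/3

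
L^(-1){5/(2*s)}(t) 5/2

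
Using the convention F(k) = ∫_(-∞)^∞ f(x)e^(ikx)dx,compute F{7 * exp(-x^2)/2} 7 * sqrt(pi) * exp(-k^2/4)/2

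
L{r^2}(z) 2/z^3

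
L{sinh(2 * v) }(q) 2/(q^2-4) 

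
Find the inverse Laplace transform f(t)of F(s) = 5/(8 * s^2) 5 * t/8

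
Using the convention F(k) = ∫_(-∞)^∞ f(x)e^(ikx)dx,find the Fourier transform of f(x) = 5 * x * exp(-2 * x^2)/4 5 * sqrt(2) * I * sqrt(pi) * k * exp(-k^2/8)/32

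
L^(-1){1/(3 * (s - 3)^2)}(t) t * exp(3 * t)/3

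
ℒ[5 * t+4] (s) 4/s+5/s^2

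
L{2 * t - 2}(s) 2/s^2 - 2/s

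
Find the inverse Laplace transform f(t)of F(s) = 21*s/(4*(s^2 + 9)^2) 7*t*sin(3*t)/8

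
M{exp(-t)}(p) gamma(p)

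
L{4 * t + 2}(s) 2/s + 4/s^2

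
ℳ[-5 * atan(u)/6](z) 5 * pi * sec(pi * z/2)/(12 * z)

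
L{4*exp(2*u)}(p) 4/(p - 2)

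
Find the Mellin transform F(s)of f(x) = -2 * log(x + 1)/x 2 * pi * csc(pi * s)/(s - 1)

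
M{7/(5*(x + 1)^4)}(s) 7*gamma(s)*gamma(4 - s)/30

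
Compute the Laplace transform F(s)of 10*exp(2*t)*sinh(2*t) 20/(s*(s - 4))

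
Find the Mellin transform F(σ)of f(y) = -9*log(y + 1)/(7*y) 9*pi*csc(pi*σ)/(7*(σ - 1))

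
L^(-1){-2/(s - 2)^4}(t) -t^3*exp(2*t)/3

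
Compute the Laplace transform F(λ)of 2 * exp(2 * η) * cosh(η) 2 * (λ - 2)/((λ - 2)^2 - 1)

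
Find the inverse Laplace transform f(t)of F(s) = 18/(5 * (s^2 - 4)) 9 * sinh(2 * t)/5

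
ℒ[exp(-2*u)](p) 1/(p + 2)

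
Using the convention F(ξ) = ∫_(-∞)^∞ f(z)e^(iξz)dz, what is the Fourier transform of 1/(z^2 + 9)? pi*exp(-3*Abs(ξ))/3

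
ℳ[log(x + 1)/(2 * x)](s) -pi * csc(pi * s)/(2 * s - 2)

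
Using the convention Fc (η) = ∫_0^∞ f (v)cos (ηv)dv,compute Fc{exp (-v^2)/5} sqrt (pi) * exp (-η^2/4)/10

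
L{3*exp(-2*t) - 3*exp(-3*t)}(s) 3/(s + 2) - 3/(s + 3)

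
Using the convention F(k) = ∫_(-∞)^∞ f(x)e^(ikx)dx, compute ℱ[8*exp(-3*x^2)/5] 8*sqrt(3)*sqrt(pi)*exp(-k^2/12)/15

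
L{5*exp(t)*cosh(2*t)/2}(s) 5*(s - 1)/(2*((s - 1)^2 - 4))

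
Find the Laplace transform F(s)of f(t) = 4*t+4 4/s^2+4/s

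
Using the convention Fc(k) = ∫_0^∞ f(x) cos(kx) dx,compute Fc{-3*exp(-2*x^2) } -3*sqrt(2)*sqrt(pi)*exp(-k^2/8) /4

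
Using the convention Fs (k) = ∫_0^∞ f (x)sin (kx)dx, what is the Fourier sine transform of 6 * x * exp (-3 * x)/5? 36 * k/ (5 * (k^2+9)^2)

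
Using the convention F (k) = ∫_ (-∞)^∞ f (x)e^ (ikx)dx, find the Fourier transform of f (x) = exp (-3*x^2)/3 sqrt (3)*sqrt (pi)*exp (-k^2/12)/9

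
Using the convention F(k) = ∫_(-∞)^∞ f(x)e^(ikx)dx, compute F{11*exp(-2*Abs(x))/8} 11/(2*(k^2 + 4))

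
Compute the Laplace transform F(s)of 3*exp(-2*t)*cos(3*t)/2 3*(s + 2)/(2*((s + 2)^2 + 9))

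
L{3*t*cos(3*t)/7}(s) 3*(s^2 - 9)/(7*(s^2+9)^2)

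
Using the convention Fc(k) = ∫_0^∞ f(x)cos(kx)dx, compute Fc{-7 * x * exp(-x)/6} 7 * (k^2 - 1)/(6 * (k^2+1)^2)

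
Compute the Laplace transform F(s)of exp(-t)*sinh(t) 1/(s*(s + 2))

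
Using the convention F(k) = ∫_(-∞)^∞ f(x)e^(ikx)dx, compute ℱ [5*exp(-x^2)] 5*sqrt(pi)*exp(-k^2/4)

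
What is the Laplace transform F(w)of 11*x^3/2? 33/w^4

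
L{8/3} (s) 8/ (3*s)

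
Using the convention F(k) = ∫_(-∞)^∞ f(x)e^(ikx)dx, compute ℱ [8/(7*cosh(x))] 8*pi/(7*cosh(pi*k/2))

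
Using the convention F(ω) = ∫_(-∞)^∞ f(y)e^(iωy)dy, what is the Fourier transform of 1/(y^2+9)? pi*exp(-3*Abs(ω))/3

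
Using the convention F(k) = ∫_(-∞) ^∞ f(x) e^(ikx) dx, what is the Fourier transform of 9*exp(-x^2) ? 9*sqrt(pi)*exp(-k^2/4) 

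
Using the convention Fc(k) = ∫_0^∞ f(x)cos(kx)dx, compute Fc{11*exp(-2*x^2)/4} 11*sqrt(2)*sqrt(pi)*exp(-k^2/8)/16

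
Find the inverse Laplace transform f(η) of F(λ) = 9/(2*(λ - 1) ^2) 9*η*exp(η) /2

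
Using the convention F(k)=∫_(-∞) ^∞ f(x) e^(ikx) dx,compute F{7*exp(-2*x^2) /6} 7*sqrt(2)*sqrt(pi)*exp(-k^2/8) /12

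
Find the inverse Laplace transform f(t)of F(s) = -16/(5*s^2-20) -8*sinh(2*t)/5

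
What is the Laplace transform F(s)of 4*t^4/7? 96/(7*s^5)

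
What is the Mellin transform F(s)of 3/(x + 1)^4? gamma(s)*gamma(4 - s)/2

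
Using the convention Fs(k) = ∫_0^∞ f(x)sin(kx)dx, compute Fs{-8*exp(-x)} -8*k/(k^2 + 1)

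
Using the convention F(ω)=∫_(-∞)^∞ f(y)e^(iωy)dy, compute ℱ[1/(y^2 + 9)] pi*exp(-3*Abs(ω))/3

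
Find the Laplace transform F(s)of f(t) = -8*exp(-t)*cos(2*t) 8*(-s - 1)/((s + 1)^2 + 4)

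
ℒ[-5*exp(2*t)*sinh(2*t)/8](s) -5/(4*s*(s - 4))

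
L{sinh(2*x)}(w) 2/(w^2 - 4)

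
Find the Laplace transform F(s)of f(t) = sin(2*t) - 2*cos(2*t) 2/(s^2 + 4) - 2*s/(s^2 + 4)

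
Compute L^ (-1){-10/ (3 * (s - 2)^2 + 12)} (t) -5 * exp (2 * t) * sin (2 * t)/3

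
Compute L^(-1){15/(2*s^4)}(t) 5*t^3/4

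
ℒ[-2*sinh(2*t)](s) -4/(s^2 - 4)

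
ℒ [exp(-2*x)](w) 1/(w+2)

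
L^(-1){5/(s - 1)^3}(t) 5*t^2*exp(t)/2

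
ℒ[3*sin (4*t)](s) 12/ (s^2 + 16)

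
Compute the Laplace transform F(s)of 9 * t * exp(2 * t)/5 9/(5 * (s - 2)^2)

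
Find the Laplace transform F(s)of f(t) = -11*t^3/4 -33/(2*s^4)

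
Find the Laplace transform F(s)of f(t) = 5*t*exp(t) 5/(s - 1)^2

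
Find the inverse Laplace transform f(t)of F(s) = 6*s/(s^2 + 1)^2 3*t*sin(t)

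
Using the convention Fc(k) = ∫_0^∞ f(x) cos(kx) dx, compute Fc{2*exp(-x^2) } sqrt(pi)*exp(-k^2/4) 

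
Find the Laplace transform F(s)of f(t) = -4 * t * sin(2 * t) -16 * s/(s^2 + 4)^2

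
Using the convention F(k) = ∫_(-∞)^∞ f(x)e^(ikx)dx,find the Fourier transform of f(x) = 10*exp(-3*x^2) 10*sqrt(3)*sqrt(pi)*exp(-k^2/12)/3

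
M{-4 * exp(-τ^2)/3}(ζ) -2 * gamma(ζ/2)/3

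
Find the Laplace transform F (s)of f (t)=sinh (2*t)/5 2/ (5*(s^2 - 4))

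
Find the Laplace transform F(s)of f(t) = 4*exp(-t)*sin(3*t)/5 12/(5*((s + 1)^2 + 9))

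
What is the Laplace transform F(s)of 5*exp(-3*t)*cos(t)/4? 5*(s + 3)/(4*((s + 3)^2 + 1))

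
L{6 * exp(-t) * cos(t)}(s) 6 * (s + 1)/((s + 1)^2 + 1)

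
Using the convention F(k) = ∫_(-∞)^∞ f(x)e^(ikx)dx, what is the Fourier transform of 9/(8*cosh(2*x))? 9*pi/(16*cosh(pi*k/4))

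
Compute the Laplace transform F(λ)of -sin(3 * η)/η -atan(3/λ)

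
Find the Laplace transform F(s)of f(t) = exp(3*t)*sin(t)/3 1/(3*((s - 3)^2+1))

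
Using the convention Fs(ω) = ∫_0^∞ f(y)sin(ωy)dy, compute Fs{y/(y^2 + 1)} pi * exp(-ω)/2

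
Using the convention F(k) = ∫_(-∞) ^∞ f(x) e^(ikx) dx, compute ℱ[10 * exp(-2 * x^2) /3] 5 * sqrt(2) * sqrt(pi) * exp(-k^2/8) /3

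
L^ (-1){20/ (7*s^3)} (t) 10*t^2/7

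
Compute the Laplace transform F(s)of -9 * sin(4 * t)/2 -18/(s^2+16)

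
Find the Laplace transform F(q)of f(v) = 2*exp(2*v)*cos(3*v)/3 2*(q - 2)/(3*((q - 2)^2+9))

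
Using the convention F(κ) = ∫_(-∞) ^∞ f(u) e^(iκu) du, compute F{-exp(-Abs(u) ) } -2/(κ^2+1) 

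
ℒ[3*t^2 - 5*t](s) 6/s^3 - 5/s^2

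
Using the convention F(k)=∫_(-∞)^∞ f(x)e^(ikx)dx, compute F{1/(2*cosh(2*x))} pi/(4*cosh(pi*k/4))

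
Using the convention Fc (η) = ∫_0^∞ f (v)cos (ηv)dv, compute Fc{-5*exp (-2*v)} -10/ (η^2 + 4)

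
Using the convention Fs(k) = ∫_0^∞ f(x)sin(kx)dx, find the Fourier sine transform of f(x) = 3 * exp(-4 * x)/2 3 * k/(2 * (k^2 + 16))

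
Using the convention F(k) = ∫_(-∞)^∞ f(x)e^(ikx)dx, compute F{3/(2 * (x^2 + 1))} 3 * pi * exp(-Abs(k))/2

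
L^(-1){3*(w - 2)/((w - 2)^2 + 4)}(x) 3*exp(2*x)*cos(2*x)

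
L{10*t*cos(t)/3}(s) 10*(s^2 - 1)/(3*(s^2+1)^2)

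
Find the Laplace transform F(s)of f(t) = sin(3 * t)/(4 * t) atan(3/s)/4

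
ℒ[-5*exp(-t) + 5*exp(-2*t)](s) 5/(s + 2)-5/(s + 1)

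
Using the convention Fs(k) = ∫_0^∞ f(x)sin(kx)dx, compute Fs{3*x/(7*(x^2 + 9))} 3*pi*exp(-3*k)/14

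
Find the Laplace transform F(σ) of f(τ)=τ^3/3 2/σ^4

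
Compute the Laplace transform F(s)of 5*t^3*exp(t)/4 15/(2*(s - 1)^4)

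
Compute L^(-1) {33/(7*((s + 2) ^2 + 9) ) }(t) 11*exp(-2*t)*sin(3*t) /7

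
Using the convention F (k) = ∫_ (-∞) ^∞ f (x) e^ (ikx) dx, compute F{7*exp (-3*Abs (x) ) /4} 21/ (2*(k^2 + 9) ) 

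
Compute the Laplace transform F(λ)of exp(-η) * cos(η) (λ + 1)/((λ + 1)^2 + 1)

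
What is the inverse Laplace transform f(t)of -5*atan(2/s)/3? -5*sin(2*t)/(3*t)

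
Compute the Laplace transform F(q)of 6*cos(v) 6*q/(q^2 + 1)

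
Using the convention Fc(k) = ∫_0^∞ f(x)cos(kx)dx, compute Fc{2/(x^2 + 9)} pi * exp(-3 * k)/3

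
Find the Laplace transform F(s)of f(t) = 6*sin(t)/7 6/(7*(s^2 + 1))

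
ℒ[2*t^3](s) 12/s^4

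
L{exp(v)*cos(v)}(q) (q - 1)/((q - 1)^2 + 1)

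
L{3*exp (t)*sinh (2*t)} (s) 6/ ( (s - 1)^2-4)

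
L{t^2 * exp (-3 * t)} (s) 2/ (s + 3)^3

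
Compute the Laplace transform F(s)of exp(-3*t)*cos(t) (s + 3)/((s + 3)^2 + 1)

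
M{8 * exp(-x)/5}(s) 8 * gamma(s)/5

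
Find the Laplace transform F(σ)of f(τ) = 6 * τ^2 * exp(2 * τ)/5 12/(5 * (σ - 2)^3)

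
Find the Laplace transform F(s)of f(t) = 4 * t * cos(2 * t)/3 4 * (s^2 - 4)/(3 * (s^2 + 4)^2)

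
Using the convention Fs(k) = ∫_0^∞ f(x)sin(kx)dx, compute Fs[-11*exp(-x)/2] -11*k/(2*k^2 + 2)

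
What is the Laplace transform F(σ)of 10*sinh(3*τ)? 30/(σ^2 - 9)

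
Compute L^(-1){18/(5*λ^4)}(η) 3*η^3/5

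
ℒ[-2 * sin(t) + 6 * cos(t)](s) 6 * s/(s^2 + 1) - 2/(s^2 + 1)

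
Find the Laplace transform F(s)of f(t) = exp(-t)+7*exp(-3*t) 7/(s+3)+1/(s+1)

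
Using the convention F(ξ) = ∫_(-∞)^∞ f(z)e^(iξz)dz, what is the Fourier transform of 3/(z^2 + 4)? 3*pi*exp(-2*Abs(ξ))/2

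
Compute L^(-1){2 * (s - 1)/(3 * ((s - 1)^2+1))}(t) 2 * exp(t) * cos(t)/3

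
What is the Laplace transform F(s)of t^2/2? s^(-3)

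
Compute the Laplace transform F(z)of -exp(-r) -1/(z + 1)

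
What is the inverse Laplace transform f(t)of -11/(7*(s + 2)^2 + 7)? -11*exp(-2*t)*sin(t)/7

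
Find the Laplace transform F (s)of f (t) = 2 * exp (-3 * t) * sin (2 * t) 4/ ( (s + 3)^2 + 4)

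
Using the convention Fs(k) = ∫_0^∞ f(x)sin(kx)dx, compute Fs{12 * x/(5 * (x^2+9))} 6 * pi * exp(-3 * k)/5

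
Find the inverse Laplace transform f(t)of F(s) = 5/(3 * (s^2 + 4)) 5 * sin(2 * t)/6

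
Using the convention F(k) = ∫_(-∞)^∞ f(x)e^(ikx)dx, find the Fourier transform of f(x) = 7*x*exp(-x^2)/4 7*I*sqrt(pi)*k*exp(-k^2/4)/8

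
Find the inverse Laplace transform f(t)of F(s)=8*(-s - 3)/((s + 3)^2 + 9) -8*exp(-3*t)*cos(3*t)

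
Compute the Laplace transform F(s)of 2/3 2/(3*s)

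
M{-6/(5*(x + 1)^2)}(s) 6*pi*(s - 1)/(5*sin(pi*s))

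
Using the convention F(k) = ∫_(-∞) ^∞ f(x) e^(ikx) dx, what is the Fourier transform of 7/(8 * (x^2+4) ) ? 7 * pi * exp(-2 * Abs(k) ) /16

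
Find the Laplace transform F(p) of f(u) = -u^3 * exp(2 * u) -6/(p - 2) ^4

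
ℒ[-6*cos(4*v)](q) -6*q/(q^2 + 16)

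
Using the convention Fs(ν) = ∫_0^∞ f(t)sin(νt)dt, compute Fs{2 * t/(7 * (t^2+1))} pi * exp(-ν)/7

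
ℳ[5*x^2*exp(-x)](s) 5*gamma(s + 2)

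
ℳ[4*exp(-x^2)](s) 2*gamma(s/2)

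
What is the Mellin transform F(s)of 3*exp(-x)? 3*gamma(s)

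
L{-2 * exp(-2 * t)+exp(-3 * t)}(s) 1/(s+3)-2/(s+2)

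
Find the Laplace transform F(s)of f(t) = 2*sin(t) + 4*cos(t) 4*s/(s^2 + 1) + 2/(s^2 + 1)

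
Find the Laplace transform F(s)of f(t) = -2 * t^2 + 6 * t 6/s^2 - 4/s^3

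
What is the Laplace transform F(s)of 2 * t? 2/s^2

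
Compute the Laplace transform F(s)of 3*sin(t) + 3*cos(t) 3/(s^2 + 1) + 3*s/(s^2 + 1)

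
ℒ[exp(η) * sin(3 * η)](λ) 3/((λ - 1)^2 + 9)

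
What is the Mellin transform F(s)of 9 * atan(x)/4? -9 * pi * sec(pi * s/2)/(8 * s)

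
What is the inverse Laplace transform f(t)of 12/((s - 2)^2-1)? 12*exp(2*t)*sinh(t)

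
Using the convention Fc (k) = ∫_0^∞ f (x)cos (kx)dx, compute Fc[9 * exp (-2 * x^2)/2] 9 * sqrt (2) * sqrt (pi) * exp (-k^2/8)/8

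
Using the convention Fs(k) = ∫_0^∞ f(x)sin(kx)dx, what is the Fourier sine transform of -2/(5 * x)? -pi/5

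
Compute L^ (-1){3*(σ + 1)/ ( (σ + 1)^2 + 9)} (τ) 3*exp (-τ)*cos (3*τ)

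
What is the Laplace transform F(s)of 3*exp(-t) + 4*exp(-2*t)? 3/(s + 1) + 4/(s + 2)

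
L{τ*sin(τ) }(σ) 2*σ/(σ^2+1) ^2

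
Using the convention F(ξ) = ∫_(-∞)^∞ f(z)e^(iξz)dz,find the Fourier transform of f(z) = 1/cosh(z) pi/cosh(pi * ξ/2)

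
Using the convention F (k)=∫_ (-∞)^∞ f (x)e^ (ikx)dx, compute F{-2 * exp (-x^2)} -2 * sqrt (pi) * exp (-k^2/4)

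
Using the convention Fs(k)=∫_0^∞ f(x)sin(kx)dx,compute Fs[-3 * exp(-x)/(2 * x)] -3 * atan(k)/2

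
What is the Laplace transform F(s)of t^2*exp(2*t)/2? (s - 2)^(-3)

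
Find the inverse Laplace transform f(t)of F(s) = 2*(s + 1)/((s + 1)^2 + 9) 2*exp(-t)*cos(3*t)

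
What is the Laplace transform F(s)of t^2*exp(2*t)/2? (s - 2)^(-3)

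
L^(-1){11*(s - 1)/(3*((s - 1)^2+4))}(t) 11*exp(t)*cos(2*t)/3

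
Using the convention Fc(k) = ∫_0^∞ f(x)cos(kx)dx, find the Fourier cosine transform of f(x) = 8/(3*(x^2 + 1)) 4*pi*exp(-k)/3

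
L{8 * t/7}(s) 8/(7 * s^2)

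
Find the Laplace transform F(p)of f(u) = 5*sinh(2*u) 10/(p^2-4)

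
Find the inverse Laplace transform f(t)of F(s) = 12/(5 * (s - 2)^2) 12 * t * exp(2 * t)/5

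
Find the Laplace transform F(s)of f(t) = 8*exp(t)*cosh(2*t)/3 8*(s - 1)/(3*((s - 1)^2-4))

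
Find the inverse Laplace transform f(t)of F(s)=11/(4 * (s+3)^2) 11 * t * exp(-3 * t)/4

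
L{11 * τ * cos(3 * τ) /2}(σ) 11 * (σ^2 - 9) /(2 * (σ^2 + 9) ^2) 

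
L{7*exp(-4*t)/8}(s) 7/(8*(s+4))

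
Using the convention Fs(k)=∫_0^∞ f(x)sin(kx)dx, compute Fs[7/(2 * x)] 7 * pi/4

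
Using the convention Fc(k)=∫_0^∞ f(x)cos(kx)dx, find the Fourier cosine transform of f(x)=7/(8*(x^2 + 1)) 7*pi*exp(-k)/16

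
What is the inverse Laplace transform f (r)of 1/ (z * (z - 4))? exp (2 * r) * sinh (2 * r)/2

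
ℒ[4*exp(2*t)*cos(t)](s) 4*(s - 2) /((s - 2) ^2 + 1) 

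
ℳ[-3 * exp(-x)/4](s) -3 * gamma(s)/4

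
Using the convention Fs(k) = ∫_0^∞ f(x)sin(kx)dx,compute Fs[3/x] 3*pi/2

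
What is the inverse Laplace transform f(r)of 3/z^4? r^3/2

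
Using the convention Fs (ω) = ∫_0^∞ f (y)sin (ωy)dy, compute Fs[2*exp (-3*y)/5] 2*ω/ (5*(ω^2 + 9))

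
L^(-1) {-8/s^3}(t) -4*t^2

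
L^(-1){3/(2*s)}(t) 3/2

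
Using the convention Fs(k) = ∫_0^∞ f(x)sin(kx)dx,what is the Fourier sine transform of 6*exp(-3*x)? 6*k/(k^2 + 9)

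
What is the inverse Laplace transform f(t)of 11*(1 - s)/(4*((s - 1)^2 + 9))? -11*exp(t)*cos(3*t)/4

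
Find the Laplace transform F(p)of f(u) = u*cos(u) (p^2 - 1)/(p^2 + 1)^2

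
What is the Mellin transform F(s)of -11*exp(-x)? -11*gamma(s)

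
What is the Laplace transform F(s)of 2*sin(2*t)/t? 2*atan(2/s)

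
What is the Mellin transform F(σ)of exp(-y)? gamma(σ)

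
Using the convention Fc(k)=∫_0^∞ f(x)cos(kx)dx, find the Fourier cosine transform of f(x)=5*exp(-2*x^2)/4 5*sqrt(2)*sqrt(pi)*exp(-k^2/8)/16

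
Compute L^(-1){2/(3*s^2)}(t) 2*t/3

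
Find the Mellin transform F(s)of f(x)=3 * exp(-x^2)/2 3 * gamma(s/2)/4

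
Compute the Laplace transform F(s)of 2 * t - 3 2/s^2-3/s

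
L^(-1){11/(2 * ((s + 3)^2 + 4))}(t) 11 * exp(-3 * t) * sin(2 * t)/4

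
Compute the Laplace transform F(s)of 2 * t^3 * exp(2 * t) 12/(s - 2)^4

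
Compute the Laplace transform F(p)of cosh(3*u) p/(p^2 - 9)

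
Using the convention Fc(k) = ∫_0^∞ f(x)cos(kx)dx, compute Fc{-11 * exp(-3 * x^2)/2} -11 * sqrt(3) * sqrt(pi) * exp(-k^2/12)/12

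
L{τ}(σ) σ^(-2)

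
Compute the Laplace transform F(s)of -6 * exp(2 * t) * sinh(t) -6/((s - 2)^2 - 1)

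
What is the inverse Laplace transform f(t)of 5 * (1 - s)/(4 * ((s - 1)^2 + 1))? -5 * exp(t) * cos(t)/4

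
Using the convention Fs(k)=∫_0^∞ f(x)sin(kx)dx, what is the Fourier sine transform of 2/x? pi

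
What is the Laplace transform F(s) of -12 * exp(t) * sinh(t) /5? -12/(5 * s * (s - 2) ) 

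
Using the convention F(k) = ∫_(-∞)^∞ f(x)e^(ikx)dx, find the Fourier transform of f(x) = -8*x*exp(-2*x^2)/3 -sqrt(2)*I*sqrt(pi)*k*exp(-k^2/8)/3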